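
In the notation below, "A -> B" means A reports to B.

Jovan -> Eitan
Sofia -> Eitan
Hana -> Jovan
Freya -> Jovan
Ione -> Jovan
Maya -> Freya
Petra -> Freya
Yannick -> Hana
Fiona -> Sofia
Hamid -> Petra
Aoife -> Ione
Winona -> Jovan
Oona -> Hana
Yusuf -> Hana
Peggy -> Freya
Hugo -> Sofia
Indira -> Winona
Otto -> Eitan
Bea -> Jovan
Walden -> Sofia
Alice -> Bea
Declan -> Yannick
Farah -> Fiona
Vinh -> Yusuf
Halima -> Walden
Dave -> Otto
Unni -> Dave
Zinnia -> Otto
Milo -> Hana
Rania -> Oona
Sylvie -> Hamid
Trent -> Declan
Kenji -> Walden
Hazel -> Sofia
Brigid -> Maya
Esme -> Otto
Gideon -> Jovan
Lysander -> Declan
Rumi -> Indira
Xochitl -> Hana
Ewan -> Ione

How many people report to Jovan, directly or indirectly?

Jovan directly manages Hana, Freya, Ione, Winona, Bea, Gideon. Under Hana: Xochitl, Milo, Yusuf, Vinh, Oona, Rania, Yannick, Declan, Lysander, Trent (10). Under Freya: Peggy, Petra, Hamid, Sylvie, Maya, Brigid (6). Under Ione: Ewan, Aoife (2). Under Winona: Indira, Rumi (2). Under Bea: Alice (1). Gideon has no reports. So Jovan's organization is 6 direct reports plus everyone under them: 11 + 7 + 3 + 3 + 2 + 1 = 27.

27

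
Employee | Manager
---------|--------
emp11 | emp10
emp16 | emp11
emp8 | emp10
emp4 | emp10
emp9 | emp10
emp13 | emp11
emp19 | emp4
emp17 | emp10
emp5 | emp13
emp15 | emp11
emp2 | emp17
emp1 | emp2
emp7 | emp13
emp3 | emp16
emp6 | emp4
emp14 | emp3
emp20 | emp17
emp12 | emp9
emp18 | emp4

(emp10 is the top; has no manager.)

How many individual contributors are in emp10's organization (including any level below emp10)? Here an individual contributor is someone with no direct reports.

11

The people in emp10's organization with no one reporting to them are emp20, emp1, emp12, emp18, emp6, emp19, emp8, emp15, emp7, emp5, emp14. That is 11.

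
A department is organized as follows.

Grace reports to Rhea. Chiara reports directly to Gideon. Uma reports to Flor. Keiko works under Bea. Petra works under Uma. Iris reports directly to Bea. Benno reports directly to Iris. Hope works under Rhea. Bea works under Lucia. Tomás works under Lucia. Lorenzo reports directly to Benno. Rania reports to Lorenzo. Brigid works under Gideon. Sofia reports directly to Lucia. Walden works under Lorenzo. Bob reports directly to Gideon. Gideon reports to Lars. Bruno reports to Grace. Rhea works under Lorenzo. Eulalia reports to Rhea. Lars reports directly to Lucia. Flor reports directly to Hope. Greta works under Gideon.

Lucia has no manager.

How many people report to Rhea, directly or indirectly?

Rhea directly manages Eulalia, Hope, Grace. Eulalia has no reports. Under Hope: Flor, Uma, Petra (3). Under Grace: Bruno (1). So Rhea's organization is 3 direct reports plus everyone under them: 1 + 4 + 2 = 7.

7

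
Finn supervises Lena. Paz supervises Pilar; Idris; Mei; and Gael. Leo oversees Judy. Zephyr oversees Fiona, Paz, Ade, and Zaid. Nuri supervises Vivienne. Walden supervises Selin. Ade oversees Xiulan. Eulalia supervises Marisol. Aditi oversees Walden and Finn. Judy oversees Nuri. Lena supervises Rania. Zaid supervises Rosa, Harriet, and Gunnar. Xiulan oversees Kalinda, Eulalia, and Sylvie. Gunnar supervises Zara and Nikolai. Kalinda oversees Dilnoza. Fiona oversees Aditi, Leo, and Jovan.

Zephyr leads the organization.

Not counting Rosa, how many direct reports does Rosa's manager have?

Rosa reports to Zaid. Zaid's other direct reports are Harriet, Gunnar — 2 peers.

2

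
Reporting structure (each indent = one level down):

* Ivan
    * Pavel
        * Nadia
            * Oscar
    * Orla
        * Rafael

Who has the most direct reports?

Direct-report counts: Ivan has 2; Orla has 1; Pavel has 1; Nadia has 1. The largest is 2, held by Ivan.

Ivan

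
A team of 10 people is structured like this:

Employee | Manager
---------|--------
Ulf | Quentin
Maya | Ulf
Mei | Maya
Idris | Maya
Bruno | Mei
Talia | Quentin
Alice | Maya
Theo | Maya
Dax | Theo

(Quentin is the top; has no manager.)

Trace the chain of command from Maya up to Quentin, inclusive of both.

Maya reports to Ulf. Ulf reports to Quentin. Quentin is at the top.

Maya -> Ulf -> Quentin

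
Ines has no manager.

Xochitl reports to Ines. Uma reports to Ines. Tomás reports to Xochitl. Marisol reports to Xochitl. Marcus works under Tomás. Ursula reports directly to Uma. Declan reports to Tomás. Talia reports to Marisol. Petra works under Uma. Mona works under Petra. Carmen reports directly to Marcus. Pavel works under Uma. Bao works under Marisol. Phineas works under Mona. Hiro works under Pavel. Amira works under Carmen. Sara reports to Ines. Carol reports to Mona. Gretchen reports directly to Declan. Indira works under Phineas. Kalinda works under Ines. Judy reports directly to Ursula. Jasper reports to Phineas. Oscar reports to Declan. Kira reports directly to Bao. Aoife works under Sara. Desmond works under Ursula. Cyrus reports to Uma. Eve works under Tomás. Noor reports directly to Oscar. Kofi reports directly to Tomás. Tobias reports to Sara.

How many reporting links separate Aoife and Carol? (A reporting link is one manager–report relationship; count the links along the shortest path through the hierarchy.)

Aoife is 2 levels below Ines, and Carol is 4 levels below Ines (their lowest common manager). The shortest path runs up from Aoife to Ines and back down to Carol: 2 + 4 = 6 links.

6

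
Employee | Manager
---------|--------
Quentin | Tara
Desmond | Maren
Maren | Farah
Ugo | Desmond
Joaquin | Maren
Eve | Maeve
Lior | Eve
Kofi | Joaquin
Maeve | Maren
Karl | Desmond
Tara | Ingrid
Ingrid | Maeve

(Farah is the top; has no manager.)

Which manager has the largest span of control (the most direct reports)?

Direct-report counts: Farah has 1; Maren has 3; Desmond has 2; Joaquin has 1; Maeve has 2; Eve has 1; Ingrid has 1; Tara has 1. The largest is 3, held by Maren.

Maren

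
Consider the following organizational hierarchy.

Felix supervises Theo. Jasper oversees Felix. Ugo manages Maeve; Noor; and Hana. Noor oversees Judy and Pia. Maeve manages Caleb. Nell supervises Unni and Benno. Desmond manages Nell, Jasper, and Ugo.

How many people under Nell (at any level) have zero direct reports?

The people in Nell's organization with no one reporting to them are Benno, Unni. That is 2.

2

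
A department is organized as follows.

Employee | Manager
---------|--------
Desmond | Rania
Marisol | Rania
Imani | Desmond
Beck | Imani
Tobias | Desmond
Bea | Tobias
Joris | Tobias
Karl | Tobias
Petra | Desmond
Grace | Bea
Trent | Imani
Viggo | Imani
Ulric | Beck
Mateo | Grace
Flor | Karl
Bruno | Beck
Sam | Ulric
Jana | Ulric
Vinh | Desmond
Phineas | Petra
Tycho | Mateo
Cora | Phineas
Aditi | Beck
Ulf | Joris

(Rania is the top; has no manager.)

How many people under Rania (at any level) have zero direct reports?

The people in Rania's organization with no one reporting to them are Marisol, Vinh, Cora, Flor, Ulf, Tycho, Viggo, Trent, Aditi, Bruno, Jana, Sam. That is 12.

12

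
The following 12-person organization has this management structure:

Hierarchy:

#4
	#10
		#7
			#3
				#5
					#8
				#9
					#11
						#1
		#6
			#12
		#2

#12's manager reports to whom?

#12 reports to #6, and #6 reports to #10. So #12's skip-level manager is #10.

#10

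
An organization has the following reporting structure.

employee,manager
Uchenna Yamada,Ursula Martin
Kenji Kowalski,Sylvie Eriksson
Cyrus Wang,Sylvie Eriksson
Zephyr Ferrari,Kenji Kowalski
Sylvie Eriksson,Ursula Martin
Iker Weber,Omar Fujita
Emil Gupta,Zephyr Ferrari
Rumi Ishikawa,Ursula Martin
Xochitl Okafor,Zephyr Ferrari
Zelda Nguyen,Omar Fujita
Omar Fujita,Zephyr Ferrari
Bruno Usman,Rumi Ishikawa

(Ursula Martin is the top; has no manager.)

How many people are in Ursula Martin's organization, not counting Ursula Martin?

12

Ursula Martin directly manages Sylvie Eriksson, Rumi Ishikawa, Uchenna Yamada. Under Sylvie Eriksson: Cyrus Wang, Kenji Kowalski, Zephyr Ferrari, Xochitl Okafor, Omar Fujita, Zelda Nguyen, Iker Weber, Emil Gupta (8). Under Rumi Ishikawa: Bruno Usman (1). Uchenna Yamada has no reports. So Ursula Martin's organization is 3 direct reports plus everyone under them: 9 + 2 + 1 = 12.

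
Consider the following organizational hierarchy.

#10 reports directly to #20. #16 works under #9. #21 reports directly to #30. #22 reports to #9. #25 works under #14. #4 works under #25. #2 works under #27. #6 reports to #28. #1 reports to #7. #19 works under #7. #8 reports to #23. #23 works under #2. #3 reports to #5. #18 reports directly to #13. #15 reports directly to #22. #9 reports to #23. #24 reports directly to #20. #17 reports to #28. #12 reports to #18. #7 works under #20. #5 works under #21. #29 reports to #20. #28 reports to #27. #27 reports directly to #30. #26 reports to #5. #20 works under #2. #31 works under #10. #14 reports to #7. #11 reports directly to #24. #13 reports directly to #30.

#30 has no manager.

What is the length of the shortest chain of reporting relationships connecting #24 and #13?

#24 is 4 levels below #30, and #13 is 1 level below #30 (their lowest common manager). The shortest path runs up from #24 to #30 and back down to #13: 4 + 1 = 5 links.

5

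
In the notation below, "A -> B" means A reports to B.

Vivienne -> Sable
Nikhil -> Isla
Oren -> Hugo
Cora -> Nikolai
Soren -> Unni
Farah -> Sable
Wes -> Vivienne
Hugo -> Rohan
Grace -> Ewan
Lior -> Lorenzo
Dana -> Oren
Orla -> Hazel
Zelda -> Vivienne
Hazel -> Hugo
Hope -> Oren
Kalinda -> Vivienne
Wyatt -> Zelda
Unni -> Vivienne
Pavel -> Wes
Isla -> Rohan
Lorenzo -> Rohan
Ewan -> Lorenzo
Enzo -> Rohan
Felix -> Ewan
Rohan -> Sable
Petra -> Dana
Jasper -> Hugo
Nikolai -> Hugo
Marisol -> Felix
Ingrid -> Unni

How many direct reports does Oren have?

Oren directly manages Dana, Hope. That is 2 direct reports.

2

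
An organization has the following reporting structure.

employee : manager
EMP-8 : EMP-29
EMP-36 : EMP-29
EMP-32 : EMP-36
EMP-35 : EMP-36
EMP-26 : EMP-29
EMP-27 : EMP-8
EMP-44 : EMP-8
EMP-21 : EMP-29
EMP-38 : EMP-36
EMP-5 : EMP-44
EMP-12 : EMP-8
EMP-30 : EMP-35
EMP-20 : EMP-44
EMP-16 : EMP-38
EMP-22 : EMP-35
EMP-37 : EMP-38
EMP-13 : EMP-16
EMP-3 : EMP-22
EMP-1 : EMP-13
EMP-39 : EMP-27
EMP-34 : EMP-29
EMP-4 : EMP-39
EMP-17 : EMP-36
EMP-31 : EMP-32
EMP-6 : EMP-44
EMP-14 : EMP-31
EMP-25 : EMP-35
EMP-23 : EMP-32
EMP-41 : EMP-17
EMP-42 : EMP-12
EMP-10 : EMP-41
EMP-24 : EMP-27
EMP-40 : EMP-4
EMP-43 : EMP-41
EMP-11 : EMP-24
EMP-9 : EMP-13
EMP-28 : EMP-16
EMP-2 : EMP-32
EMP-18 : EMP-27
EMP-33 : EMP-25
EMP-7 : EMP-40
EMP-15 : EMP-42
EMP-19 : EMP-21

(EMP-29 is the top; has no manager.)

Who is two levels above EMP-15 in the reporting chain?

EMP-15 reports to EMP-42, and EMP-42 reports to EMP-12. So EMP-15's skip-level manager is EMP-12.

EMP-12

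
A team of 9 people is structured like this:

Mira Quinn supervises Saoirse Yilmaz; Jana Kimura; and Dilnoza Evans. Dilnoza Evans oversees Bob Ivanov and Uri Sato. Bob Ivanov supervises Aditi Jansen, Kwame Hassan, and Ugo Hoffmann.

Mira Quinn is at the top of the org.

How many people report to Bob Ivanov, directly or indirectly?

Bob Ivanov directly manages Aditi Jansen, Kwame Hassan, Ugo Hoffmann. Aditi Jansen has no reports. Kwame Hassan has no reports. Ugo Hoffmann has no reports. So Bob Ivanov's organization is 3 direct reports plus everyone under them: 1 + 1 + 1 = 3.

3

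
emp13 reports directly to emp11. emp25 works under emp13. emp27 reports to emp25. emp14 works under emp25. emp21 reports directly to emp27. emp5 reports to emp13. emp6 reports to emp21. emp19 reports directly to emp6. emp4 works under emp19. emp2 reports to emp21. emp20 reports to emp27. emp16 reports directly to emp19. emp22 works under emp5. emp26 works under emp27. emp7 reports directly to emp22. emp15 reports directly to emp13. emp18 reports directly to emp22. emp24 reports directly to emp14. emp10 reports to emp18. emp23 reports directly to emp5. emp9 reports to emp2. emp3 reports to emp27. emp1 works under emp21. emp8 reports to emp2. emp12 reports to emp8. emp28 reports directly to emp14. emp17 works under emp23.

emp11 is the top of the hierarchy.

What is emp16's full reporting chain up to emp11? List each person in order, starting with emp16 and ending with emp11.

emp16 reports to emp19. emp19 reports to emp6. emp6 reports to emp21. emp21 reports to emp27. emp27 reports to emp25. emp25 reports to emp13. emp13 reports to emp11. emp11 is at the top.

emp16 -> emp19 -> emp6 -> emp21 -> emp27 -> emp25 -> emp13 -> emp11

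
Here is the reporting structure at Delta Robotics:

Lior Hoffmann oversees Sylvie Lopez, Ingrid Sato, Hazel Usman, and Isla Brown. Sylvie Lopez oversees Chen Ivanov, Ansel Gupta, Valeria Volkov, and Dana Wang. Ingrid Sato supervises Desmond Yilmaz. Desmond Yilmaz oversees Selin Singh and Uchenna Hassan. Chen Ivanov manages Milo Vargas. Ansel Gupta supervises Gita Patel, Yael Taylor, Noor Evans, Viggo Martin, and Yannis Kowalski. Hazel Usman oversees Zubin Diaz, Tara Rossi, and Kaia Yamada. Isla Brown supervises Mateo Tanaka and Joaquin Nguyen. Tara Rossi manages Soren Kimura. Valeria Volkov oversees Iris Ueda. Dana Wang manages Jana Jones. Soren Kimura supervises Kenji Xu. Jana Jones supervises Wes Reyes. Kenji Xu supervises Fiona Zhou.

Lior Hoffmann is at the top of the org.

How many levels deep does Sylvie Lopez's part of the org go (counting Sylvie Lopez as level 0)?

3

The longest chain under Sylvie Lopez runs Sylvie Lopez → Dana Wang → Jana Jones → Wes Reyes, which is 3 levels below Sylvie Lopez.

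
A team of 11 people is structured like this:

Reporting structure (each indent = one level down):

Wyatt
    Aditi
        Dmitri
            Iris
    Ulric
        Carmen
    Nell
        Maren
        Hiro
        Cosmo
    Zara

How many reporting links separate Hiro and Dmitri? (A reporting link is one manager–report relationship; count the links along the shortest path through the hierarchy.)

Hiro is 2 levels below Wyatt, and Dmitri is 2 levels below Wyatt (their lowest common manager). The shortest path runs up from Hiro to Wyatt and back down to Dmitri: 2 + 2 = 4 links.

4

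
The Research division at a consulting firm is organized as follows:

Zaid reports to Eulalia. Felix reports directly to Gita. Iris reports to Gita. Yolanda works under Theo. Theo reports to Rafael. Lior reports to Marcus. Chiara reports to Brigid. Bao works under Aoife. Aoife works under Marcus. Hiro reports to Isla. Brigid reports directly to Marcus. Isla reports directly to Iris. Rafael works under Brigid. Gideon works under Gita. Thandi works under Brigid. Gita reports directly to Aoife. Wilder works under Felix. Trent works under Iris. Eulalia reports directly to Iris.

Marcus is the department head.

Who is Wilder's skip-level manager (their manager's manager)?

Gita

Wilder reports to Felix, and Felix reports to Gita. So Wilder's skip-level manager is Gita.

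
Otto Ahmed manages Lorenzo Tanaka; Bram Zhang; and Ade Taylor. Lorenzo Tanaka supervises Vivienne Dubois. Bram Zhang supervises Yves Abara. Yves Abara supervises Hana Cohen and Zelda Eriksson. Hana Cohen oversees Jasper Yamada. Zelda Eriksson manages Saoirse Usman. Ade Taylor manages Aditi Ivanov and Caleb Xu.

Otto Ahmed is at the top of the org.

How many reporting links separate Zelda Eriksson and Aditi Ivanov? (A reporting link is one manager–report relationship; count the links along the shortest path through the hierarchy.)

Zelda Eriksson is 3 levels below Otto Ahmed, and Aditi Ivanov is 2 levels below Otto Ahmed (their lowest common manager). The shortest path runs up from Zelda Eriksson to Otto Ahmed and back down to Aditi Ivanov: 3 + 2 = 5 links.

5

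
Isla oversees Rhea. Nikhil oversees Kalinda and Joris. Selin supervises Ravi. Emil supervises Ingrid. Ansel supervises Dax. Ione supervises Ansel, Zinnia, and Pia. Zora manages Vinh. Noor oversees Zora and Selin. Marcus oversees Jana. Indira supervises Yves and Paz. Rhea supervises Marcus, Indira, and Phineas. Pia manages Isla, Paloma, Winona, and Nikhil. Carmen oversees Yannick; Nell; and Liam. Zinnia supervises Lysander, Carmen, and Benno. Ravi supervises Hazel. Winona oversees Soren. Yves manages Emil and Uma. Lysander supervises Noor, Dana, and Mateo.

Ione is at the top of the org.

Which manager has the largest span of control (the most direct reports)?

Pia

Direct-report counts: Ione has 3; Ansel has 1; Pia has 4; Nikhil has 2; Winona has 1; Isla has 1; Rhea has 3; Indira has 2; Yves has 2; Emil has 1; Marcus has 1; Zinnia has 3; Carmen has 3; Lysander has 3; Noor has 2; Selin has 1; Ravi has 1; Zora has 1. The largest is 4, held by Pia.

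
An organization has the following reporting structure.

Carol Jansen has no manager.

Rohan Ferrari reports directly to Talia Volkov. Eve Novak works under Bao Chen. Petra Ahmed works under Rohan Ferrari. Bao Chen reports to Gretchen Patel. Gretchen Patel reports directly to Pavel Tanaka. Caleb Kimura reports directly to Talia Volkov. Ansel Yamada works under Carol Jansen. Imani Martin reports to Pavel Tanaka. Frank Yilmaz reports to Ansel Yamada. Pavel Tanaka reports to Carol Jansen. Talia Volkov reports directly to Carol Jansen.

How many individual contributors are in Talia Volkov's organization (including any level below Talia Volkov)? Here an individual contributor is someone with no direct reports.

2

The people in Talia Volkov's organization with no one reporting to them are Petra Ahmed, Caleb Kimura. That is 2.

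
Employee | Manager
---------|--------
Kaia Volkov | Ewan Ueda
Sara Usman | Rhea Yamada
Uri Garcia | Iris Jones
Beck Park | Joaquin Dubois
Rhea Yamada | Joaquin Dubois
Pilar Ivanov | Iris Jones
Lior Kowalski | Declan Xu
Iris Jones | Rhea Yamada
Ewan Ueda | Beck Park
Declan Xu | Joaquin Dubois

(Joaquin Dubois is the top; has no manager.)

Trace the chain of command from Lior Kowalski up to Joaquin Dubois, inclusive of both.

Lior Kowalski reports to Declan Xu. Declan Xu reports to Joaquin Dubois. Joaquin Dubois is at the top.

Lior Kowalski -> Declan Xu -> Joaquin Dubois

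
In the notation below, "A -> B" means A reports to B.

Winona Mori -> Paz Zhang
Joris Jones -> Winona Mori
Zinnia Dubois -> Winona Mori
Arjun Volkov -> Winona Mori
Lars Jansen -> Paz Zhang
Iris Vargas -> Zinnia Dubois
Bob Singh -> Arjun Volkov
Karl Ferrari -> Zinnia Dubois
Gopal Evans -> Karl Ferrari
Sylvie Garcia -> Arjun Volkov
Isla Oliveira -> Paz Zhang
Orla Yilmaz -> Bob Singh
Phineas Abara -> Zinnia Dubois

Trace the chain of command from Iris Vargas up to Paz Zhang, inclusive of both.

Iris Vargas -> Zinnia Dubois -> Winona Mori -> Paz Zhang

Iris Vargas reports to Zinnia Dubois. Zinnia Dubois reports to Winona Mori. Winona Mori reports to Paz Zhang. Paz Zhang is at the top.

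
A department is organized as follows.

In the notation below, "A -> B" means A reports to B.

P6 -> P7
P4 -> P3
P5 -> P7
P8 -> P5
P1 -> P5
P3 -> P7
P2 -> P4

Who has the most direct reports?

P7

Direct-report counts: P7 has 3; P5 has 2; P3 has 1; P4 has 1. The largest is 3, held by P7.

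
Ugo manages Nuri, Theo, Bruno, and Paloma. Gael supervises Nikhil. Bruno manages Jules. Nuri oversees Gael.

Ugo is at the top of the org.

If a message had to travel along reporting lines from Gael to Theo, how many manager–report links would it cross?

3

Gael is 2 levels below Ugo, and Theo is 1 level below Ugo (their lowest common manager). The shortest path runs up from Gael to Ugo and back down to Theo: 2 + 1 = 3 links.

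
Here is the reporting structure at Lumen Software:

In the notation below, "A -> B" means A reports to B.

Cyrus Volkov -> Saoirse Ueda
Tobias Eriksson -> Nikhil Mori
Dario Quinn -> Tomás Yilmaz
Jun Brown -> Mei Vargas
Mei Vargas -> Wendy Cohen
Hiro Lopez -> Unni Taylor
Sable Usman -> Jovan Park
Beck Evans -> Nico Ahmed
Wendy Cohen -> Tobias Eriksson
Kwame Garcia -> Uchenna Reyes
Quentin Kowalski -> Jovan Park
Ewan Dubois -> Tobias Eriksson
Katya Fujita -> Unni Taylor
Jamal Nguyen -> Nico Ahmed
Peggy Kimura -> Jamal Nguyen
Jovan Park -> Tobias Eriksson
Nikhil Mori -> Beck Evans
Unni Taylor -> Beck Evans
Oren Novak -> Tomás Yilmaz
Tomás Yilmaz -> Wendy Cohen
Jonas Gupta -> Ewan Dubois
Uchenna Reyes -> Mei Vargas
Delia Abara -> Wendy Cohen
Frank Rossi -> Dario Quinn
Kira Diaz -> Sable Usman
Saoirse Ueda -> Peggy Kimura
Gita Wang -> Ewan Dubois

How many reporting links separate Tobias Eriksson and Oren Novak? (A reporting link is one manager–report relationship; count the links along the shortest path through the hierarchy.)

3

Oren Novak is in Tobias Eriksson's organization: the chain from Oren Novak up to Tobias Eriksson is Oren Novak → Tomás Yilmaz → Wendy Cohen → Tobias Eriksson, which is 3 links.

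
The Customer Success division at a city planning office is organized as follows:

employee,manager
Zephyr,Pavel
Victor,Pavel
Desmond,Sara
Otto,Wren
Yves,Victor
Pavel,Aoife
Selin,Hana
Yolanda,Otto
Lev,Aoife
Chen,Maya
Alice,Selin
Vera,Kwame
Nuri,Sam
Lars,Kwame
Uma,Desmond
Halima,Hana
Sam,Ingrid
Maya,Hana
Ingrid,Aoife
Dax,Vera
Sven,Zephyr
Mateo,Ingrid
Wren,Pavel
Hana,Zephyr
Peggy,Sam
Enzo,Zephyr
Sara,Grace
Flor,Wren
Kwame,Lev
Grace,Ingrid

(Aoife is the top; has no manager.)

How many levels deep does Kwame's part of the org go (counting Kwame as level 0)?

2

The longest chain under Kwame runs Kwame → Vera → Dax, which is 2 levels below Kwame.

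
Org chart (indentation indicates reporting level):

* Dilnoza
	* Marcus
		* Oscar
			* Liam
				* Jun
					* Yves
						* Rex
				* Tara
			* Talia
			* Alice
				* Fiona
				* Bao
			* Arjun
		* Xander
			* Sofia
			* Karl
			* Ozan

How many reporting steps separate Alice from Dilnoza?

Chain from Alice up to Dilnoza: Alice → Oscar → Marcus → Dilnoza. That is 3 steps up, so Alice is 3 levels below Dilnoza.

3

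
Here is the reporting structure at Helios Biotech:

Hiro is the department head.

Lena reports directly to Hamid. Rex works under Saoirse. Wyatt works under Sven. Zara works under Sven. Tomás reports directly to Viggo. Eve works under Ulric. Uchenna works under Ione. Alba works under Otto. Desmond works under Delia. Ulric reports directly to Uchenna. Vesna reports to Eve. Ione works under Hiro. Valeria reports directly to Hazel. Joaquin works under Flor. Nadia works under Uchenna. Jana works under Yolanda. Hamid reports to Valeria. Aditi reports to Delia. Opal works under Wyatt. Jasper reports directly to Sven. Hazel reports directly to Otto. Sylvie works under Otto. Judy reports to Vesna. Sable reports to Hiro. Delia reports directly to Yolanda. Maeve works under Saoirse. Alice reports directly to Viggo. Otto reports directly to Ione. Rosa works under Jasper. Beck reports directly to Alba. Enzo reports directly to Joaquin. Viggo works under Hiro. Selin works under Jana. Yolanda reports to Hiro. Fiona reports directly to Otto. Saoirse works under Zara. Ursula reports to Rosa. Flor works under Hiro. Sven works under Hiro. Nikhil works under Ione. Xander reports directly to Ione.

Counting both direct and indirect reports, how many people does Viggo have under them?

2

Viggo directly manages Tomás, Alice. Tomás has no reports. Alice has no reports. So Viggo's organization is 2 direct reports plus everyone under them: 1 + 1 = 2.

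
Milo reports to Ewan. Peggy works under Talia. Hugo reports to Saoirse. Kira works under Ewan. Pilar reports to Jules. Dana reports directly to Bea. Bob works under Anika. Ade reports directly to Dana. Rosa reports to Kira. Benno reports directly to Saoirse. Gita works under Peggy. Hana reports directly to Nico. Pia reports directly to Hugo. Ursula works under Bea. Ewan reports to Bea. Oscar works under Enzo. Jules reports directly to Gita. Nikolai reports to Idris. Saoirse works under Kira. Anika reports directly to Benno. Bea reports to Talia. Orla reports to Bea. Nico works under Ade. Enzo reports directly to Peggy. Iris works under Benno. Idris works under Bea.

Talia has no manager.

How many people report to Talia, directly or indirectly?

Talia directly manages Bea, Peggy. Under Bea: Dana, Ade, Nico, Hana, Idris, Nikolai, Orla, Ewan, Milo, Kira, Rosa, Saoirse, Benno, Anika, Bob, Iris, Hugo, Pia, Ursula (19). Under Peggy: Gita, Jules, Pilar, Enzo, Oscar (5). So Talia's organization is 2 direct reports plus everyone under them: 20 + 6 = 26.

26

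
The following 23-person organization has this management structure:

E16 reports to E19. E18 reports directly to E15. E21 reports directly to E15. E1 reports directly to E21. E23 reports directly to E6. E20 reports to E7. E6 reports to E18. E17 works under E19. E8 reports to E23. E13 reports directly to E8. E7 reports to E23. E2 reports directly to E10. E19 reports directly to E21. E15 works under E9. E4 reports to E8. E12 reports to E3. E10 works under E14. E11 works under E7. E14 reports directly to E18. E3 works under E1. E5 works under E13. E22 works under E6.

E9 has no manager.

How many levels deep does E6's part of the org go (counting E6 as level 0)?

4

The longest chain under E6 runs E6 → E23 → E8 → E13 → E5, which is 4 levels below E6.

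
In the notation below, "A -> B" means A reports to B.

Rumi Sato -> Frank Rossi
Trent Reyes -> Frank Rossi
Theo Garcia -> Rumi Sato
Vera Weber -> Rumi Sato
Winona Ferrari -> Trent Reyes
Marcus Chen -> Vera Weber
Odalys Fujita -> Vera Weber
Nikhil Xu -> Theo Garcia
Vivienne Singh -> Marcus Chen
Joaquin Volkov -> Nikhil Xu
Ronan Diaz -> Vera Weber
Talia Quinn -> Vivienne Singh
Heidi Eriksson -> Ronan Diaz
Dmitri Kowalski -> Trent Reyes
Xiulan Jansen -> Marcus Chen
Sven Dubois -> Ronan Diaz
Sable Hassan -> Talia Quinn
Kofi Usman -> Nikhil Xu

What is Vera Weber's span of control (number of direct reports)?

Vera Weber directly manages Marcus Chen, Odalys Fujita, Ronan Diaz. That is 3 direct reports.

3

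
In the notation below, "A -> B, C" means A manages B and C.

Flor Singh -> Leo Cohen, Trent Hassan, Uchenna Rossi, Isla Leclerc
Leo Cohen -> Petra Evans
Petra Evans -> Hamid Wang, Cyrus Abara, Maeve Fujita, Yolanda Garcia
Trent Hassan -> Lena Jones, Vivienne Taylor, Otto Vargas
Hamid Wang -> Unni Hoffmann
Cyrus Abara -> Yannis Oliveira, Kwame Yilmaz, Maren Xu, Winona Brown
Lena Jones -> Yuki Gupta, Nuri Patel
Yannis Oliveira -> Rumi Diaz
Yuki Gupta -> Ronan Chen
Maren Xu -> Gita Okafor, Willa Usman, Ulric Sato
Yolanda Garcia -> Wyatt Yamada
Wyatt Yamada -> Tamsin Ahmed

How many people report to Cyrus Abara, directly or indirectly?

Cyrus Abara directly manages Yannis Oliveira, Kwame Yilmaz, Maren Xu, Winona Brown. Under Yannis Oliveira: Rumi Diaz (1). Kwame Yilmaz has no reports. Under Maren Xu: Ulric Sato, Willa Usman, Gita Okafor (3). Winona Brown has no reports. So Cyrus Abara's organization is 4 direct reports plus everyone under them: 2 + 1 + 4 + 1 = 8.

8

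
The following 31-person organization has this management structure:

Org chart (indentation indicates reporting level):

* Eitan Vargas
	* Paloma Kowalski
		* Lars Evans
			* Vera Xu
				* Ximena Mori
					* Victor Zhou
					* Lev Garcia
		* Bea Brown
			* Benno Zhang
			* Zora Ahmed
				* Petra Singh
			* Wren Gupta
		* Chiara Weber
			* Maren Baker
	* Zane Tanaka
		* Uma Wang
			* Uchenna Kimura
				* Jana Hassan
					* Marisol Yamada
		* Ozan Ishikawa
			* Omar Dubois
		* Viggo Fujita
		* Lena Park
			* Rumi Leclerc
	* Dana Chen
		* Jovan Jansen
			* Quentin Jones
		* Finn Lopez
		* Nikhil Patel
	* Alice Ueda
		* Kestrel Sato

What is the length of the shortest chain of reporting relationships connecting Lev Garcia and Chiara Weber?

Lev Garcia is 4 levels below Paloma Kowalski, and Chiara Weber is 1 level below Paloma Kowalski (their lowest common manager). The shortest path runs up from Lev Garcia to Paloma Kowalski and back down to Chiara Weber: 4 + 1 = 5 links.

5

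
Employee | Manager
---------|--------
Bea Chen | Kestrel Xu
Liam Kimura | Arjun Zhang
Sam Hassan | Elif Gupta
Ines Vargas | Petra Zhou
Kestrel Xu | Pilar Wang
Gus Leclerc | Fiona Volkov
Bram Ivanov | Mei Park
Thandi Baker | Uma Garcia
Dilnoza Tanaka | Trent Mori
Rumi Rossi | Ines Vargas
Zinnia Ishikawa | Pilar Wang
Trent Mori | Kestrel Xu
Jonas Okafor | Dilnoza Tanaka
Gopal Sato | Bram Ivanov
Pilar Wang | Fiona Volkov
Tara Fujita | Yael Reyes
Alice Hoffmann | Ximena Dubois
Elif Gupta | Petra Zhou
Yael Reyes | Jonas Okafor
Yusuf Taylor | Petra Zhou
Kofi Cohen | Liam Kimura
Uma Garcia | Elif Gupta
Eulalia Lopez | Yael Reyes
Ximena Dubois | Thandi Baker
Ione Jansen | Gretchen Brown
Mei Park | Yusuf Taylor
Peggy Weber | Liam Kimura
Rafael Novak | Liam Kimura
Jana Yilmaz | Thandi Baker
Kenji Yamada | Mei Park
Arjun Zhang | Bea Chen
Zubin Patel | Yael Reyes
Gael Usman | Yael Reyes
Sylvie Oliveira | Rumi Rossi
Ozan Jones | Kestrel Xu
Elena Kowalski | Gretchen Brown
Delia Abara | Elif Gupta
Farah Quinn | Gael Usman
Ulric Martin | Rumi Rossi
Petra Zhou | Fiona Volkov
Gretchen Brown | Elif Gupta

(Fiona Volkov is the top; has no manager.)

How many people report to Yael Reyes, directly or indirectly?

Yael Reyes directly manages Gael Usman, Tara Fujita, Eulalia Lopez, Zubin Patel. Under Gael Usman: Farah Quinn (1). Tara Fujita has no reports. Eulalia Lopez has no reports. Zubin Patel has no reports. So Yael Reyes's organization is 4 direct reports plus everyone under them: 2 + 1 + 1 + 1 = 5.

5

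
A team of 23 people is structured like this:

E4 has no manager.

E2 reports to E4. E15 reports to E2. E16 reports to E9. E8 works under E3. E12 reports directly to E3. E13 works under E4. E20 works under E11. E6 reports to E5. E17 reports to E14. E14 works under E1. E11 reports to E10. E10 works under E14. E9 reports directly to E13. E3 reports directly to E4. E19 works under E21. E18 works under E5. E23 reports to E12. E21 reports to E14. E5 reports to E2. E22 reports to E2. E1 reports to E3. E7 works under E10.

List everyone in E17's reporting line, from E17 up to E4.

E17 -> E14 -> E1 -> E3 -> E4

E17 reports to E14. E14 reports to E1. E1 reports to E3. E3 reports to E4. E4 is at the top.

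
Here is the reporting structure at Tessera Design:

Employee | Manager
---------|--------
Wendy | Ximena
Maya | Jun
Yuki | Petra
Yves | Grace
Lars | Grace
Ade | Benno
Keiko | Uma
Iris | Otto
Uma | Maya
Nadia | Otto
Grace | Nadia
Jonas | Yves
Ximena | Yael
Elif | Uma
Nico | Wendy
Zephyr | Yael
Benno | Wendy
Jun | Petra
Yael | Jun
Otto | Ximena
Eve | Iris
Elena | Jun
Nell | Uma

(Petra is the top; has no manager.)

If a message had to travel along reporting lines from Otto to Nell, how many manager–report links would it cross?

Otto is 3 levels below Jun, and Nell is 3 levels below Jun (their lowest common manager). The shortest path runs up from Otto to Jun and back down to Nell: 3 + 3 = 6 links.

6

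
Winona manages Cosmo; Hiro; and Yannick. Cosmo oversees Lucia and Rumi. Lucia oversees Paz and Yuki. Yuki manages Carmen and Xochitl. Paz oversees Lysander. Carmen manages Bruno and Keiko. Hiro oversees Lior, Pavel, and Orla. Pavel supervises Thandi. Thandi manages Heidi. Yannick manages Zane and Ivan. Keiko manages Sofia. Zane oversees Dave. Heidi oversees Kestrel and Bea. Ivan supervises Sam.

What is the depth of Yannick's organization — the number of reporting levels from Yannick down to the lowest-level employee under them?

2

The longest chain under Yannick runs Yannick → Ivan → Sam, which is 2 levels below Yannick.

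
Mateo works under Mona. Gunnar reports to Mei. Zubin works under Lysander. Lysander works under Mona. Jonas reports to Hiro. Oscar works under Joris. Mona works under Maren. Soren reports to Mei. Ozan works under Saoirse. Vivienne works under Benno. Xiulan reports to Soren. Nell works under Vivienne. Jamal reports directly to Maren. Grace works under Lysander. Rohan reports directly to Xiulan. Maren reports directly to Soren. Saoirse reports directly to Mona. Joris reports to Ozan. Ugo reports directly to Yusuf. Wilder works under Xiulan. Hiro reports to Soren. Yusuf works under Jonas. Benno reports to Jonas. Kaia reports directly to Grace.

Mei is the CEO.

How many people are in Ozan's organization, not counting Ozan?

2

Ozan directly manages Joris. Under Joris: Oscar (1). That's 2 in total.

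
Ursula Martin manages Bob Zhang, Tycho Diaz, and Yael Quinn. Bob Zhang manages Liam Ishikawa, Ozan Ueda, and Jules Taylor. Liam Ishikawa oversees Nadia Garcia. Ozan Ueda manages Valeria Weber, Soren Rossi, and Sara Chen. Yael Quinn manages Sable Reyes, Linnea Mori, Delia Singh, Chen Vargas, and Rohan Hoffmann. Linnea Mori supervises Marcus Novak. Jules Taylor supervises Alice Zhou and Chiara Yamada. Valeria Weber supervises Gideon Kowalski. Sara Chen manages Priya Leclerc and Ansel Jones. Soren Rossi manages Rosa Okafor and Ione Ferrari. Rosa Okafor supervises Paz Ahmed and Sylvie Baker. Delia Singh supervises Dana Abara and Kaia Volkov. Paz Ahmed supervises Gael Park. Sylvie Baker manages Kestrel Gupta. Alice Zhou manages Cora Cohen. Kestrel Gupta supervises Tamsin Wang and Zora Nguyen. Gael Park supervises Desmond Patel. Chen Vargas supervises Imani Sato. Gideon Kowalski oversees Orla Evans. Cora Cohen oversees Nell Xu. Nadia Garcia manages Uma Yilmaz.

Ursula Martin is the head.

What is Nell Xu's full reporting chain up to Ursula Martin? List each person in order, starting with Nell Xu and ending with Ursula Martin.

Nell Xu -> Cora Cohen -> Alice Zhou -> Jules Taylor -> Bob Zhang -> Ursula Martin

Nell Xu reports to Cora Cohen. Cora Cohen reports to Alice Zhou. Alice Zhou reports to Jules Taylor. Jules Taylor reports to Bob Zhang. Bob Zhang reports to Ursula Martin. Ursula Martin is at the top.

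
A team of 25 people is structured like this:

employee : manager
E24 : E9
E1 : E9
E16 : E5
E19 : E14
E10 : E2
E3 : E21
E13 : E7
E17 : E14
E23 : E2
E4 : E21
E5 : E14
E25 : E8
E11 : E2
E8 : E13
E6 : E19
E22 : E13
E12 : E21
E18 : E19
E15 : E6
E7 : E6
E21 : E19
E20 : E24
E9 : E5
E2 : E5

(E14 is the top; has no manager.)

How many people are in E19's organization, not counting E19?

E19 directly manages E6, E18, E21. Under E6: E15, E7, E13, E22, E8, E25 (6). E18 has no reports. Under E21: E3, E12, E4 (3). So E19's organization is 3 direct reports plus everyone under them: 7 + 1 + 4 = 12.

12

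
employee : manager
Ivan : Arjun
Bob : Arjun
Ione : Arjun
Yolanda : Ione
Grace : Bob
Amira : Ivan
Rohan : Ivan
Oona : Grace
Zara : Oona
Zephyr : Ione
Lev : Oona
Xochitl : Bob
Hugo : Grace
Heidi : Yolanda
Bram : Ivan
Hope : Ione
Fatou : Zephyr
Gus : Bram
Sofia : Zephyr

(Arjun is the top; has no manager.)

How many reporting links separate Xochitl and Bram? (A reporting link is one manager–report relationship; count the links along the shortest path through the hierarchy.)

4

Xochitl is 2 levels below Arjun, and Bram is 2 levels below Arjun (their lowest common manager). The shortest path runs up from Xochitl to Arjun and back down to Bram: 2 + 2 = 4 links.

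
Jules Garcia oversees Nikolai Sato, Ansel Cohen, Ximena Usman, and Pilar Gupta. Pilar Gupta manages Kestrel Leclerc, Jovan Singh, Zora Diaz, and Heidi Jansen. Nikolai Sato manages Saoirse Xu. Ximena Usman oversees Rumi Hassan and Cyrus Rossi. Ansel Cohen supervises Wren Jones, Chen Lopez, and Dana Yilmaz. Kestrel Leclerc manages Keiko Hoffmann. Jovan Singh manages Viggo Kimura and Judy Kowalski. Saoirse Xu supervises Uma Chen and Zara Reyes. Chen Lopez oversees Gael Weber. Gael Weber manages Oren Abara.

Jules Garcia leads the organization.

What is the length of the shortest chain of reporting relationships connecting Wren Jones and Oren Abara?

Wren Jones is 1 level below Ansel Cohen, and Oren Abara is 3 levels below Ansel Cohen (their lowest common manager). The shortest path runs up from Wren Jones to Ansel Cohen and back down to Oren Abara: 1 + 3 = 4 links.

4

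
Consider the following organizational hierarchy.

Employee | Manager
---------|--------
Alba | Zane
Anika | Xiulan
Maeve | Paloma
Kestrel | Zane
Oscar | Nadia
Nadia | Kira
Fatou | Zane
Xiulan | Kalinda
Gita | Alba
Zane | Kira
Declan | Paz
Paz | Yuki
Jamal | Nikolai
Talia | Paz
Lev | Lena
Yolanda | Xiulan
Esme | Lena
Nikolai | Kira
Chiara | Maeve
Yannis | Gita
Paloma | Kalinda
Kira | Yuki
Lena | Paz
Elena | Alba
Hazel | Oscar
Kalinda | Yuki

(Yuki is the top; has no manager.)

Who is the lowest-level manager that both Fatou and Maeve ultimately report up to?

Fatou's chain of managers is Zane, Kira, Yuki. Maeve's chain of managers is Paloma, Kalinda, Yuki. The first manager that appears in both chains is Yuki.

Yuki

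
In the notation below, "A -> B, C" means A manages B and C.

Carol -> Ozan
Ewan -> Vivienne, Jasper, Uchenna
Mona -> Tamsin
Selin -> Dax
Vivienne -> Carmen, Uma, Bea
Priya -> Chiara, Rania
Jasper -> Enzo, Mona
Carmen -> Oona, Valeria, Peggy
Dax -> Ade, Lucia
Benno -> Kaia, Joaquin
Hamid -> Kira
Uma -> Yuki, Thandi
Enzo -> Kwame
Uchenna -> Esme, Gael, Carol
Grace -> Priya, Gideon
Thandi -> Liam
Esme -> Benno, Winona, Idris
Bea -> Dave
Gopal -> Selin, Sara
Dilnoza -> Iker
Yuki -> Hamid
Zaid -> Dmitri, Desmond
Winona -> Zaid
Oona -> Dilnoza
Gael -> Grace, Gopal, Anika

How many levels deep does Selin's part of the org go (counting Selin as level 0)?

2

The longest chain under Selin runs Selin → Dax → Lucia, which is 2 levels below Selin.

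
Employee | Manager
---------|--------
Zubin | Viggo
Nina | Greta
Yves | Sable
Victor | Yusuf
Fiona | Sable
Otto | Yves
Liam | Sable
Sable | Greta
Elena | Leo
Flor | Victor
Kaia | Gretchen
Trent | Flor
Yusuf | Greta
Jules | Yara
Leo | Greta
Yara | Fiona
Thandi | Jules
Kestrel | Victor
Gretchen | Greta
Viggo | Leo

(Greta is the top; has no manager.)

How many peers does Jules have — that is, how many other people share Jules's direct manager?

Jules reports to Yara, and Yara has no other direct reports. Jules has 0 peers.

0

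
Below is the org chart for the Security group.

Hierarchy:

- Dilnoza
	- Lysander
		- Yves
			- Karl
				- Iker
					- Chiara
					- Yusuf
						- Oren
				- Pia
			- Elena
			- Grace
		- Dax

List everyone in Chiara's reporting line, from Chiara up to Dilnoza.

Chiara -> Iker -> Karl -> Yves -> Lysander -> Dilnoza

Chiara reports to Iker. Iker reports to Karl. Karl reports to Yves. Yves reports to Lysander. Lysander reports to Dilnoza. Dilnoza is at the top.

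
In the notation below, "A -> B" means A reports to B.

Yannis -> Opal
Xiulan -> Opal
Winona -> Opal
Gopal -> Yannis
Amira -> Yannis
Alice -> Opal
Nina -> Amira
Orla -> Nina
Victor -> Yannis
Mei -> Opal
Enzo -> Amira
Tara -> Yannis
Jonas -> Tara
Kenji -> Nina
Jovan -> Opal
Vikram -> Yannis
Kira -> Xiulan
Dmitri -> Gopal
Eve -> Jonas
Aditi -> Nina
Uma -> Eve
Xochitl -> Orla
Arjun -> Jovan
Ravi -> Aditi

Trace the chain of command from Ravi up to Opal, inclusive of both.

Ravi reports to Aditi. Aditi reports to Nina. Nina reports to Amira. Amira reports to Yannis. Yannis reports to Opal. Opal is at the top.

Ravi -> Aditi -> Nina -> Amira -> Yannis -> Opal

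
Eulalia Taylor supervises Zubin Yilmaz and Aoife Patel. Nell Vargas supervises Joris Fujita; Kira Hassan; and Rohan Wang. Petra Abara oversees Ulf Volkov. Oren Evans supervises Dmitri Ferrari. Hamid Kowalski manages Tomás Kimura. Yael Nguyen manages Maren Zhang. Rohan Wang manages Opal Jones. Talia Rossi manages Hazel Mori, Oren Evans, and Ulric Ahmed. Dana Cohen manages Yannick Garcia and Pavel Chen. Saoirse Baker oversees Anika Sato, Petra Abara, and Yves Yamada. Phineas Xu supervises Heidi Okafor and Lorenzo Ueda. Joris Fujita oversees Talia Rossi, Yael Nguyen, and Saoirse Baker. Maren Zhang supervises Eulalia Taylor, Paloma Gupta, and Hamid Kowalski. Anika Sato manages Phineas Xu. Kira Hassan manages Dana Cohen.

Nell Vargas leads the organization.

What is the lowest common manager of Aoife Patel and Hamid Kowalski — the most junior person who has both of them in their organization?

Maren Zhang

Aoife Patel's chain of managers is Eulalia Taylor, Maren Zhang, Yael Nguyen, Joris Fujita, Nell Vargas. Hamid Kowalski's chain of managers is Maren Zhang, Yael Nguyen, Joris Fujita, Nell Vargas. The first manager that appears in both chains is Maren Zhang.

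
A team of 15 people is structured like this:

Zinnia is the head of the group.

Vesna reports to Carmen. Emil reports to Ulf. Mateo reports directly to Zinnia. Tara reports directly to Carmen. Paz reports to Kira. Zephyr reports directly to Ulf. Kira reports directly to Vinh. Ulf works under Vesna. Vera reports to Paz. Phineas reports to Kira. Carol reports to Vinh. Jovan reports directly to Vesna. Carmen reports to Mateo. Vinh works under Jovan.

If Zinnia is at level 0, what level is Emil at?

Chain from Emil up to Zinnia: Emil → Ulf → Vesna → Carmen → Mateo → Zinnia. That is 5 steps up, so Emil is 5 levels below Zinnia.

5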